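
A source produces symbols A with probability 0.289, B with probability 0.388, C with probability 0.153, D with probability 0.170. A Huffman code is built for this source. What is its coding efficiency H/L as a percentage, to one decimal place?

Entropy H = −Σ p log₂ p ≈ 1.8965 bits.
Huffman merges: 153/1000+17/100→323/1000; 289/1000+323/1000→153/250; 97/250+153/250→1. L = 387/200 ≈ 1.9350.
Efficiency = H/L = 1.8965/1.9350 = 98.0%.

98.0%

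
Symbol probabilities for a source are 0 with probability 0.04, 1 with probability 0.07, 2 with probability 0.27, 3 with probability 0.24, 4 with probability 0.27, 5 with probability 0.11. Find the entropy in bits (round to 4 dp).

2.3188 bits

H = −Σ pᵢ log₂ pᵢ.
−0.04·log₂(0.04) = 0.1858
−0.07·log₂(0.07) = 0.2686
−0.27·log₂(0.27) = 0.5100
−0.24·log₂(0.24) = 0.4941
−0.27·log₂(0.27) = 0.5100
−0.11·log₂(0.11) = 0.3503
Sum ≈ 2.3188 → 2.3188 bits.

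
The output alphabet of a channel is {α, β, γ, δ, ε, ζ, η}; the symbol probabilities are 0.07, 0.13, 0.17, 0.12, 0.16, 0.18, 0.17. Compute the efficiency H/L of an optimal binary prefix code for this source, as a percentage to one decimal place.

Entropy H = −Σ p log₂ p ≈ 2.7558 bits.
Huffman merges: 7/100+3/25→19/100; 13/100+4/25→29/100; 17/100+17/100→17/50; 9/50+19/100→37/100; 29/100+17/50→63/100; 37/100+63/100→1. L = 141/50 ≈ 2.8200.
Efficiency = H/L = 2.7558/2.8200 = 97.7%.

97.7%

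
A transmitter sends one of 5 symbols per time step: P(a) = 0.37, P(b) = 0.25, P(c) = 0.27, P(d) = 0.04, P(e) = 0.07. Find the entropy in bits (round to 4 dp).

H = −Σ pᵢ log₂ pᵢ.
−0.37·log₂(0.37) = 0.5307
−0.25·log₂(0.25) = 0.5000
−0.27·log₂(0.27) = 0.5100
−0.04·log₂(0.04) = 0.1858
−0.07·log₂(0.07) = 0.2686
Sum ≈ 1.9951 → 1.9951 bits.

1.9951 bits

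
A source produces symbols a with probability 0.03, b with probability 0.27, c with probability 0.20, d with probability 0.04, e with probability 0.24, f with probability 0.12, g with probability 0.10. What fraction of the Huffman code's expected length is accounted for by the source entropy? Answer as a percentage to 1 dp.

99.0%

Entropy H = −Σ p log₂ p ≈ 2.5053 bits.
Huffman merges: 3/100+1/25→7/100; 7/100+1/10→17/100; 3/25+17/100→29/100; 1/5+6/25→11/25; 27/100+29/100→14/25; 11/25+14/25→1. L = 253/100 ≈ 2.5300.
Efficiency = H/L = 2.5053/2.5300 = 99.0%.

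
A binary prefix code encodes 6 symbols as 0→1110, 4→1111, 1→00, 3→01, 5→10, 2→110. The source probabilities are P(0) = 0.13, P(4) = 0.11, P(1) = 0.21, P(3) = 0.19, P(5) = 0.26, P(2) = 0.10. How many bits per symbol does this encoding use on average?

2.58 bits/symbol

L̄ = Σ pᵢ·ℓᵢ = 0.13·4 + 0.11·4 + 0.21·2 + 0.19·2 + 0.26·2 + 0.10·3 = 2.58 bits/symbol.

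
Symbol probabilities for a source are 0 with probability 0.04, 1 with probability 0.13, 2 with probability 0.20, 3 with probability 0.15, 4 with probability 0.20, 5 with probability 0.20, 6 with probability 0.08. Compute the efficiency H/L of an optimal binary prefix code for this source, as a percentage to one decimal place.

Entropy H = −Σ p log₂ p ≈ 2.6636 bits.
Huffman merges: 1/25+2/25→3/25; 3/25+13/100→1/4; 3/20+1/5→7/20; 1/5+1/5→2/5; 1/4+7/20→3/5; 2/5+3/5→1. L = 68/25 ≈ 2.7200.
Efficiency = H/L = 2.6636/2.7200 = 97.9%.

97.9%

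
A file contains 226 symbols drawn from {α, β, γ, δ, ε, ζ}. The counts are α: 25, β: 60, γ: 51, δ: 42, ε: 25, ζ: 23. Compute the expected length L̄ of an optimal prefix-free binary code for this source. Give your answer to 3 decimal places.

2.509 bits/symbol

Probabilities are the counts divided by 226.
Repeatedly combine the two least-probable nodes; the expected code length is the sum of the merged weights.
merge 23/226 + 25/226 → 24/113
merge 25/226 + 21/113 → 67/226
merge 24/113 + 51/226 → 99/226
merge 30/113 + 67/226 → 127/226
merge 99/226 + 127/226 → 1
L = 24/113 + 67/226 + 99/226 + 127/226 + 1 = 567/226 ≈ 2.509 bits/symbol.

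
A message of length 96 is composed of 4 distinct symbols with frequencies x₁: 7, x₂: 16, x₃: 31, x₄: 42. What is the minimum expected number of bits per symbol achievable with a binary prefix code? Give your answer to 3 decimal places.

1.802 bits/symbol

Probabilities are the counts divided by 96.
Repeatedly combine the two least-probable nodes; the expected code length is the sum of the merged weights.
merge 7/96 + 1/6 → 23/96
merge 23/96 + 31/96 → 9/16
merge 7/16 + 9/16 → 1
L = 23/96 + 9/16 + 1 = 173/96 ≈ 1.802 bits/symbol.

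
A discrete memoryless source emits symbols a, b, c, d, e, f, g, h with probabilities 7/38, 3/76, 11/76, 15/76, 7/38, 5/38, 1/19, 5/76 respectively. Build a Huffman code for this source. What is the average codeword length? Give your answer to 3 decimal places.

2.868 bits/symbol

Repeatedly combine the two least-probable nodes; the expected code length is the sum of the merged weights.
merge 3/76 + 1/19 → 7/76
merge 5/76 + 7/76 → 3/19
merge 5/38 + 11/76 → 21/76
merge 3/19 + 7/38 → 13/38
merge 7/38 + 15/76 → 29/76
merge 21/76 + 13/38 → 47/76
merge 29/76 + 47/76 → 1
L = 7/76 + 3/19 + 21/76 + 13/38 + 29/76 + 47/76 + 1 = 109/38 ≈ 2.868 bits/symbol.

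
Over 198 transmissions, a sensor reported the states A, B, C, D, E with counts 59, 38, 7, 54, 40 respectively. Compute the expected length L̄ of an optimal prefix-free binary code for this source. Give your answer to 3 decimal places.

Probabilities are the counts divided by 198.
Repeatedly combine the two least-probable nodes; the expected code length is the sum of the merged weights.
merge 7/198 + 19/99 → 5/22
merge 20/99 + 5/22 → 85/198
merge 3/11 + 59/198 → 113/198
merge 85/198 + 113/198 → 1
L = 5/22 + 85/198 + 113/198 + 1 = 49/22 ≈ 2.227 bits/symbol.

2.227 bits/symbol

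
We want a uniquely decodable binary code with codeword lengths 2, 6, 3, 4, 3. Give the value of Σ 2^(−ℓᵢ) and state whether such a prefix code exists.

With common denominator 2^6 = 64: Σ 2^(−ℓᵢ) = 16/64 + 1/64 + 8/64 + 4/64 + 8/64 = 37/64 = 0.578125.
Kraft's inequality requires Σ ≤ 1; here Σ = 0.578125 ≤ 1, so such a prefix code exists.

0.578125; yes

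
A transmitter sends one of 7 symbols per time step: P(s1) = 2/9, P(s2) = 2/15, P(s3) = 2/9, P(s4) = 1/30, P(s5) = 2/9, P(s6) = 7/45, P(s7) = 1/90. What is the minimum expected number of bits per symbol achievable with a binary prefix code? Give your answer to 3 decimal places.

Repeatedly combine the two least-probable nodes; the expected code length is the sum of the merged weights.
merge 1/90 + 1/30 → 2/45
merge 2/45 + 2/15 → 8/45
merge 7/45 + 8/45 → 1/3
merge 2/9 + 2/9 → 4/9
merge 2/9 + 1/3 → 5/9
merge 4/9 + 5/9 → 1
L = 2/45 + 8/45 + 1/3 + 4/9 + 5/9 + 1 = 23/9 ≈ 2.556 bits/symbol.

2.556 bits/symbol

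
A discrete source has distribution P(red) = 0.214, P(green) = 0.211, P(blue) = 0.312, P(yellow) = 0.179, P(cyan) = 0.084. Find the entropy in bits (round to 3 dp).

2.218 bits

H = −Σ pᵢ log₂ pᵢ.
−0.214·log₂(0.214) = 0.4760
−0.211·log₂(0.211) = 0.4736
−0.312·log₂(0.312) = 0.5243
−0.179·log₂(0.179) = 0.4443
−0.084·log₂(0.084) = 0.3002
Sum ≈ 2.2184 → 2.218 bits.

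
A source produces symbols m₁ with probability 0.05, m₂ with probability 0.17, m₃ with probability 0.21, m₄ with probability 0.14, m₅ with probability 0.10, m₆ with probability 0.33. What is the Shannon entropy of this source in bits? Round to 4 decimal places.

H = −Σ pᵢ log₂ pᵢ.
−0.05·log₂(0.05) = 0.2161
−0.17·log₂(0.17) = 0.4346
−0.21·log₂(0.21) = 0.4728
−0.14·log₂(0.14) = 0.3971
−0.10·log₂(0.10) = 0.3322
−0.33·log₂(0.33) = 0.5278
Sum ≈ 2.3806 → 2.3806 bits.

2.3806 bits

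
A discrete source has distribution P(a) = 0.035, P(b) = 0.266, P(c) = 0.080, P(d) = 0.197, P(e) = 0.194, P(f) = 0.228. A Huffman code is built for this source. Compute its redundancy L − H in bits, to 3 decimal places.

0.048 bits

Entropy H = −Σ p log₂ p ≈ 2.3760 bits.
Huffman merges: 7/200+2/25→23/200; 23/200+97/500→309/1000; 197/1000+57/250→17/40; 133/500+309/1000→23/40; 17/40+23/40→1. L = 303/125 ≈ 2.4240.
L − H = 2.4240 − 2.3760 = 0.048 bits.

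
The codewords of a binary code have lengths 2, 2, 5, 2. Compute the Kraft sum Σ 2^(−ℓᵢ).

With common denominator 2^5 = 32: Σ 2^(−ℓᵢ) = 8/32 + 8/32 + 1/32 + 8/32 = 25/32 = 0.78125.

0.78125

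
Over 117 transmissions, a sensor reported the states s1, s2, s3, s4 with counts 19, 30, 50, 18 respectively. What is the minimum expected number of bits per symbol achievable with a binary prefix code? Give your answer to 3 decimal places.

1.889 bits/symbol

Probabilities are the counts divided by 117.
Repeatedly combine the two least-probable nodes; the expected code length is the sum of the merged weights.
merge 2/13 + 19/117 → 37/117
merge 10/39 + 37/117 → 67/117
merge 50/117 + 67/117 → 1
L = 37/117 + 67/117 + 1 = 17/9 ≈ 1.889 bits/symbol.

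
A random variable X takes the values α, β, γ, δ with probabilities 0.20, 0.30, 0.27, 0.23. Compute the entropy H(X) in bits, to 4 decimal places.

1.9832 bits

H = −Σ pᵢ log₂ pᵢ.
−0.20·log₂(0.20) = 0.4644
−0.30·log₂(0.30) = 0.5211
−0.27·log₂(0.27) = 0.5100
−0.23·log₂(0.23) = 0.4877
Sum ≈ 1.9832 → 1.9832 bits.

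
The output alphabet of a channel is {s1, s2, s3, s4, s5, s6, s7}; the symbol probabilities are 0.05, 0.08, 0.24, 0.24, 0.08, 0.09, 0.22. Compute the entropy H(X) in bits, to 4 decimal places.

2.5806 bits

H = −Σ pᵢ log₂ pᵢ.
−0.05·log₂(0.05) = 0.2161
−0.08·log₂(0.08) = 0.2915
−0.24·log₂(0.24) = 0.4941
−0.24·log₂(0.24) = 0.4941
−0.08·log₂(0.08) = 0.2915
−0.09·log₂(0.09) = 0.3127
−0.22·log₂(0.22) = 0.4806
Sum ≈ 2.5806 → 2.5806 bits.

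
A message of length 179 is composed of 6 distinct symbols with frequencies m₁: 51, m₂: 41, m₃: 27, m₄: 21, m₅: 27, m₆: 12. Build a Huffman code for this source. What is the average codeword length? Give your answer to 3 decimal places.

2.486 bits/symbol

Probabilities are the counts divided by 179.
Repeatedly combine the two least-probable nodes; the expected code length is the sum of the merged weights.
merge 12/179 + 21/179 → 33/179
merge 27/179 + 27/179 → 54/179
merge 33/179 + 41/179 → 74/179
merge 51/179 + 54/179 → 105/179
merge 74/179 + 105/179 → 1
L = 33/179 + 54/179 + 74/179 + 105/179 + 1 = 445/179 ≈ 2.486 bits/symbol.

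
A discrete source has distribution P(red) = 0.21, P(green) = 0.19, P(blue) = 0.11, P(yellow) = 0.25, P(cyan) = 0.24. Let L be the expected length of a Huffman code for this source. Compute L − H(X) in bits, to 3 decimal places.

Entropy H = −Σ p log₂ p ≈ 2.2725 bits.
Huffman merges: 11/100+19/100→3/10; 21/100+6/25→9/20; 1/4+3/10→11/20; 9/20+11/20→1. L = 23/10 ≈ 2.3000.
L − H = 2.3000 − 2.2725 = 0.028 bits.

0.028 bits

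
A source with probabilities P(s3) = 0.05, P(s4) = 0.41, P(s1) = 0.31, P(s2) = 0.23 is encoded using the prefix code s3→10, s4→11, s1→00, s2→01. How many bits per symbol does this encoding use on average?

L̄ = Σ pᵢ·ℓᵢ = 0.05·2 + 0.41·2 + 0.31·2 + 0.23·2 = 2 bits/symbol.

2 bits/symbol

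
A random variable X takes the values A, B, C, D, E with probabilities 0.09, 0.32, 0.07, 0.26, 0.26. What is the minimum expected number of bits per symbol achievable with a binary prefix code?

2.16 bits/symbol

Repeatedly combine the two least-probable nodes; the expected code length is the sum of the merged weights.
merge 7/100 + 9/100 → 4/25
merge 4/25 + 13/50 → 21/50
merge 13/50 + 8/25 → 29/50
merge 21/50 + 29/50 → 1
L = 4/25 + 21/50 + 29/50 + 1 = 54/25 = 2.16 bits/symbol.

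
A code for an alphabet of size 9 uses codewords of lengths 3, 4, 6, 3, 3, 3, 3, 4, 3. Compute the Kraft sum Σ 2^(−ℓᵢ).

With common denominator 2^6 = 64: Σ 2^(−ℓᵢ) = 8/64 + 4/64 + 1/64 + 8/64 + 8/64 + 8/64 + 8/64 + 4/64 + 8/64 = 57/64 = 0.890625.

0.890625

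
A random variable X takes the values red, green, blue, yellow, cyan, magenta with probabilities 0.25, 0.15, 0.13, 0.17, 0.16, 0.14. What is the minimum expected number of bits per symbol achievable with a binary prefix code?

2.58 bits/symbol

Repeatedly combine the two least-probable nodes; the expected code length is the sum of the merged weights.
merge 13/100 + 7/50 → 27/100
merge 3/20 + 4/25 → 31/100
merge 17/100 + 1/4 → 21/50
merge 27/100 + 31/100 → 29/50
merge 21/50 + 29/50 → 1
L = 27/100 + 31/100 + 21/50 + 29/50 + 1 = 129/50 = 2.58 bits/symbol.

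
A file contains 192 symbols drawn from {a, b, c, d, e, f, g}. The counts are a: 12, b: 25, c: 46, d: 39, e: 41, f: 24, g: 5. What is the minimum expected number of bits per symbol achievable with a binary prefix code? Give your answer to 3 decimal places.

Probabilities are the counts divided by 192.
Repeatedly combine the two least-probable nodes; the expected code length is the sum of the merged weights.
merge 5/192 + 1/16 → 17/192
merge 17/192 + 1/8 → 41/192
merge 25/192 + 13/64 → 1/3
merge 41/192 + 41/192 → 41/96
merge 23/96 + 1/3 → 55/96
merge 41/96 + 55/96 → 1
L = 17/192 + 41/192 + 1/3 + 41/96 + 55/96 + 1 = 253/96 ≈ 2.635 bits/symbol.

2.635 bits/symbol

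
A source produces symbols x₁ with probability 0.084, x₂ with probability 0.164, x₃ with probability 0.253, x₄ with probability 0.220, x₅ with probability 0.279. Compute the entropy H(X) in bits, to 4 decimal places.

H = −Σ pᵢ log₂ pᵢ.
−0.084·log₂(0.084) = 0.3002
−0.164·log₂(0.164) = 0.4278
−0.253·log₂(0.253) = 0.5016
−0.220·log₂(0.220) = 0.4806
−0.279·log₂(0.279) = 0.5138
Sum ≈ 2.2240 → 2.2240 bits.

2.2240 bits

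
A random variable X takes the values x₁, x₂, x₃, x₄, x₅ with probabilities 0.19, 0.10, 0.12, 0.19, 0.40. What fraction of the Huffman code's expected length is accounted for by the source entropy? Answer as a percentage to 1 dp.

Entropy H = −Σ p log₂ p ≈ 2.1385 bits.
Huffman merges: 1/10+3/25→11/50; 19/100+19/100→19/50; 11/50+19/50→3/5; 2/5+3/5→1. L = 11/5 ≈ 2.2000.
Efficiency = H/L = 2.1385/2.2000 = 97.2%.

97.2%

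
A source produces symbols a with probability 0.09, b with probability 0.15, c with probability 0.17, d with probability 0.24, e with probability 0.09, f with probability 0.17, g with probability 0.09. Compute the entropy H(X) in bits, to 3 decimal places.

2.712 bits

H = −Σ pᵢ log₂ pᵢ.
−0.09·log₂(0.09) = 0.3127
−0.15·log₂(0.15) = 0.4105
−0.17·log₂(0.17) = 0.4346
−0.24·log₂(0.24) = 0.4941
−0.09·log₂(0.09) = 0.3127
−0.17·log₂(0.17) = 0.4346
−0.09·log₂(0.09) = 0.3127
Sum ≈ 2.7118 → 2.712 bits.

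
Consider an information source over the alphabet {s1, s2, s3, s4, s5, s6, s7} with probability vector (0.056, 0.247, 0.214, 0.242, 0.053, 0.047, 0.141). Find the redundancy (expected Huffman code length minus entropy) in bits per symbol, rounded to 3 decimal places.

Entropy H = −Σ p log₂ p ≈ 2.5330 bits.
Huffman merges: 47/1000+53/1000→1/10; 7/125+1/10→39/250; 141/1000+39/250→297/1000; 107/500+121/500→57/125; 247/1000+297/1000→68/125; 57/125+68/125→1. L = 2553/1000 ≈ 2.5530.
L − H = 2.5530 − 2.5330 = 0.020 bits.

0.020 bits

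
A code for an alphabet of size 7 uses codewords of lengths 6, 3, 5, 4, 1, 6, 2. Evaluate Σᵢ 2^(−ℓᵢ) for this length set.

1

With common denominator 2^6 = 64: Σ 2^(−ℓᵢ) = 1/64 + 8/64 + 2/64 + 4/64 + 32/64 + 1/64 + 16/64 = 64/64 = 1.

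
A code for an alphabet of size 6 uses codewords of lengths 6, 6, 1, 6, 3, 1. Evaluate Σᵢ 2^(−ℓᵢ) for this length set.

1.171875

With common denominator 2^6 = 64: Σ 2^(−ℓᵢ) = 1/64 + 1/64 + 32/64 + 1/64 + 8/64 + 32/64 = 75/64 = 1.171875.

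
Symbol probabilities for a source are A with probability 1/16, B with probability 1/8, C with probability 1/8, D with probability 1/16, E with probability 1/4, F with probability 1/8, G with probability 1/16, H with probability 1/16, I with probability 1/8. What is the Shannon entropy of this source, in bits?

3 bits

Each probability is a power of 1/2, so log₂(1/p) is an integer.
H = Σ p·log₂(1/p) = 1/16·4 + 1/8·3 + 1/8·3 + 1/16·4 + 1/4·2 + 1/8·3 + 1/16·4 + 1/16·4 + 1/8·3 = 3 bits.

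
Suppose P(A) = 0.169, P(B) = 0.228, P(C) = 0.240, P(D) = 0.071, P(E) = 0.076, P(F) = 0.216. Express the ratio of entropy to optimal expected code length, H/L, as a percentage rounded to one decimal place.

Entropy H = −Σ p log₂ p ≈ 2.4450 bits.
Huffman merges: 71/1000+19/250→147/1000; 147/1000+169/1000→79/250; 27/125+57/250→111/250; 6/25+79/250→139/250; 111/250+139/250→1. L = 2463/1000 ≈ 2.4630.
Efficiency = H/L = 2.4450/2.4630 = 99.3%.

99.3%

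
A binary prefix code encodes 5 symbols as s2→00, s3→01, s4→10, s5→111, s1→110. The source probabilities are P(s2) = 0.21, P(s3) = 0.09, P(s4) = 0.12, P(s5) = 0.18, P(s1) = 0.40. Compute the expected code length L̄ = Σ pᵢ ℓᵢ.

2.58 bits/symbol

L̄ = Σ pᵢ·ℓᵢ = 0.21·2 + 0.09·2 + 0.12·2 + 0.18·3 + 0.40·3 = 2.58 bits/symbol.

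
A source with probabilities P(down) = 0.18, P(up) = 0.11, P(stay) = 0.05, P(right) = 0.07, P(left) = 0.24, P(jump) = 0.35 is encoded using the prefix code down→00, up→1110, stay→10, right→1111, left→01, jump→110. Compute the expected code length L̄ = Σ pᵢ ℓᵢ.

L̄ = Σ pᵢ·ℓᵢ = 0.18·2 + 0.11·4 + 0.05·2 + 0.07·4 + 0.24·2 + 0.35·3 = 2.71 bits/symbol.

2.71 bits/symbol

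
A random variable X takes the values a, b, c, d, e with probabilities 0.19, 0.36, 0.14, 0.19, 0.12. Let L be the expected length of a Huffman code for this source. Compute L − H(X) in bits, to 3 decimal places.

Entropy H = −Σ p log₂ p ≈ 2.2052 bits.
Huffman merges: 3/25+7/50→13/50; 19/100+19/100→19/50; 13/50+9/25→31/50; 19/50+31/50→1. L = 113/50 ≈ 2.2600.
L − H = 2.2600 − 2.2052 = 0.055 bits.

0.055 bits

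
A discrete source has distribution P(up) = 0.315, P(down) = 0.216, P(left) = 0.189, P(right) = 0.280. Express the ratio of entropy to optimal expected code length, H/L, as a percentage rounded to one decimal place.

Entropy H = −Σ p log₂ p ≈ 1.9710 bits.
Huffman merges: 189/1000+27/125→81/200; 7/25+63/200→119/200; 81/200+119/200→1. L = 2 ≈ 2.0000.
Efficiency = H/L = 1.9710/2.0000 = 98.6%.

98.6%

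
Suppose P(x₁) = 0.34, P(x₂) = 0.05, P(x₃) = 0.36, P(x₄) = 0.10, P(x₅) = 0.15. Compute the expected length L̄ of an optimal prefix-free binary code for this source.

Repeatedly combine the two least-probable nodes; the expected code length is the sum of the merged weights.
merge 1/20 + 1/10 → 3/20
merge 3/20 + 3/20 → 3/10
merge 3/10 + 17/50 → 16/25
merge 9/25 + 16/25 → 1
L = 3/20 + 3/10 + 16/25 + 1 = 209/100 = 2.09 bits/symbol.

2.09 bits/symbol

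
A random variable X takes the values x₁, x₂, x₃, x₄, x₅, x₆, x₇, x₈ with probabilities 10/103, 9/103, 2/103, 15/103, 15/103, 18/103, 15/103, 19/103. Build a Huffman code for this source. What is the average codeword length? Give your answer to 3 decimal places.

2.922 bits/symbol

Repeatedly combine the two least-probable nodes; the expected code length is the sum of the merged weights.
merge 2/103 + 9/103 → 11/103
merge 10/103 + 11/103 → 21/103
merge 15/103 + 15/103 → 30/103
merge 15/103 + 18/103 → 33/103
merge 19/103 + 21/103 → 40/103
merge 30/103 + 33/103 → 63/103
merge 40/103 + 63/103 → 1
L = 11/103 + 21/103 + 30/103 + 33/103 + 40/103 + 63/103 + 1 = 301/103 ≈ 2.922 bits/symbol.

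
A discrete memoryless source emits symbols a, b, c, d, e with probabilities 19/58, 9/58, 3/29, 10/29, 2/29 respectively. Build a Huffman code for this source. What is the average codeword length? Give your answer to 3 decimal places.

2.155 bits/symbol

Repeatedly combine the two least-probable nodes; the expected code length is the sum of the merged weights.
merge 2/29 + 3/29 → 5/29
merge 9/58 + 5/29 → 19/58
merge 19/58 + 19/58 → 19/29
merge 10/29 + 19/29 → 1
L = 5/29 + 19/58 + 19/29 + 1 = 125/58 ≈ 2.155 bits/symbol.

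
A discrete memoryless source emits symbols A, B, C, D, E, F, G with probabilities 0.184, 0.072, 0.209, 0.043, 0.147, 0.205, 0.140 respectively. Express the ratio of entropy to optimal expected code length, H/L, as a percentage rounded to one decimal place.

Entropy H = −Σ p log₂ p ≈ 2.6623 bits.
Huffman merges: 43/1000+9/125→23/200; 23/200+7/50→51/200; 147/1000+23/125→331/1000; 41/200+209/1000→207/500; 51/200+331/1000→293/500; 207/500+293/500→1. L = 2701/1000 ≈ 2.7010.
Efficiency = H/L = 2.6623/2.7010 = 98.6%.

98.6%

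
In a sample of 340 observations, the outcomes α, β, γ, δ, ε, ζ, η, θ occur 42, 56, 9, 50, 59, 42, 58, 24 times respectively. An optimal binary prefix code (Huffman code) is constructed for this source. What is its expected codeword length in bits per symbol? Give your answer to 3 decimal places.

Probabilities are the counts divided by 340.
Repeatedly combine the two least-probable nodes; the expected code length is the sum of the merged weights.
merge 9/340 + 6/85 → 33/340
merge 33/340 + 21/170 → 15/68
merge 21/170 + 5/34 → 23/85
merge 14/85 + 29/170 → 57/170
merge 59/340 + 15/68 → 67/170
merge 23/85 + 57/170 → 103/170
merge 67/170 + 103/170 → 1
L = 33/340 + 15/68 + 23/85 + 57/170 + 67/170 + 103/170 + 1 = 497/170 ≈ 2.924 bits/symbol.

2.924 bits/symbol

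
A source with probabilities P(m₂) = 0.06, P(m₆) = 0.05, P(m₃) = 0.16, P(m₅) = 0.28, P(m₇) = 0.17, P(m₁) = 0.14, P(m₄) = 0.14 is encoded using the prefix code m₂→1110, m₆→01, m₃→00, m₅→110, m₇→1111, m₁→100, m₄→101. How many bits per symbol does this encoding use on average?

3.02 bits/symbol

L̄ = Σ pᵢ·ℓᵢ = 0.06·4 + 0.05·2 + 0.16·2 + 0.28·3 + 0.17·4 + 0.14·3 + 0.14·3 = 3.02 bits/symbol.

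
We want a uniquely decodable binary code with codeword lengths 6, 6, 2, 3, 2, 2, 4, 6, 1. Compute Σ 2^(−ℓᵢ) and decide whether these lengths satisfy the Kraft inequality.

1.484375; no

With common denominator 2^6 = 64: Σ 2^(−ℓᵢ) = 1/64 + 1/64 + 16/64 + 8/64 + 16/64 + 16/64 + 4/64 + 1/64 + 32/64 = 95/64 = 1.484375.
Kraft's inequality requires Σ ≤ 1; here Σ = 1.484375 > 1, so no such prefix code exists.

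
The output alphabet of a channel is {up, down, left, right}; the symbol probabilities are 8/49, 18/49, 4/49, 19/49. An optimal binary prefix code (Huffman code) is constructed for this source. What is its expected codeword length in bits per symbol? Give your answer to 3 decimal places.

Repeatedly combine the two least-probable nodes; the expected code length is the sum of the merged weights.
merge 4/49 + 8/49 → 12/49
merge 12/49 + 18/49 → 30/49
merge 19/49 + 30/49 → 1
L = 12/49 + 30/49 + 1 = 13/7 ≈ 1.857 bits/symbol.

1.857 bits/symbol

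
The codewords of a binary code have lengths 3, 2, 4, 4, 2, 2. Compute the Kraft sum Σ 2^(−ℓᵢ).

With common denominator 2^4 = 16: Σ 2^(−ℓᵢ) = 2/16 + 4/16 + 1/16 + 1/16 + 4/16 + 4/16 = 16/16 = 1.

1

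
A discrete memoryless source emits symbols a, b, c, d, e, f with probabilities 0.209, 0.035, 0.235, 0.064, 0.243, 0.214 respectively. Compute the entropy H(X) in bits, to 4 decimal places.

2.3580 bits

H = −Σ pᵢ log₂ pᵢ.
−0.209·log₂(0.209) = 0.4720
−0.035·log₂(0.035) = 0.1693
−0.235·log₂(0.235) = 0.4910
−0.064·log₂(0.064) = 0.2538
−0.243·log₂(0.243) = 0.4960
−0.214·log₂(0.214) = 0.4760
Sum ≈ 2.3580 → 2.3580 bits.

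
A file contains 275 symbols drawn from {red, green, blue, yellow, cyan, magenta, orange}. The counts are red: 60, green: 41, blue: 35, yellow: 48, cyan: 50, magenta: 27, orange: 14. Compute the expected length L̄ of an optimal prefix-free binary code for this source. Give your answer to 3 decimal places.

Probabilities are the counts divided by 275.
Repeatedly combine the two least-probable nodes; the expected code length is the sum of the merged weights.
merge 14/275 + 27/275 → 41/275
merge 7/55 + 41/275 → 76/275
merge 41/275 + 48/275 → 89/275
merge 2/11 + 12/55 → 2/5
merge 76/275 + 89/275 → 3/5
merge 2/5 + 3/5 → 1
L = 41/275 + 76/275 + 89/275 + 2/5 + 3/5 + 1 = 756/275 ≈ 2.749 bits/symbol.

2.749 bits/symbol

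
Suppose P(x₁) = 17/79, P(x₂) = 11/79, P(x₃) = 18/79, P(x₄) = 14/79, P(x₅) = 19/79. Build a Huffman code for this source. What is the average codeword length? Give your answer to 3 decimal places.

Repeatedly combine the two least-probable nodes; the expected code length is the sum of the merged weights.
merge 11/79 + 14/79 → 25/79
merge 17/79 + 18/79 → 35/79
merge 19/79 + 25/79 → 44/79
merge 35/79 + 44/79 → 1
L = 25/79 + 35/79 + 44/79 + 1 = 183/79 ≈ 2.316 bits/symbol.

2.316 bits/symbol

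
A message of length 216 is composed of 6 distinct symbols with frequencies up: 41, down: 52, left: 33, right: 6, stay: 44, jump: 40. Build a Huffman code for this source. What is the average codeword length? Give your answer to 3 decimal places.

Probabilities are the counts divided by 216.
Repeatedly combine the two least-probable nodes; the expected code length is the sum of the merged weights.
merge 1/36 + 11/72 → 13/72
merge 13/72 + 5/27 → 79/216
merge 41/216 + 11/54 → 85/216
merge 13/54 + 79/216 → 131/216
merge 85/216 + 131/216 → 1
L = 13/72 + 79/216 + 85/216 + 131/216 + 1 = 275/108 ≈ 2.546 bits/symbol.

2.546 bits/symbol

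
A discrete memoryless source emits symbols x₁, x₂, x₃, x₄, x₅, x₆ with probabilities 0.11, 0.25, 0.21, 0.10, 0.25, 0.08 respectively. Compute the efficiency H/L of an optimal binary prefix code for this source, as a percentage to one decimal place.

99.1%

Entropy H = −Σ p log₂ p ≈ 2.4468 bits.
Huffman merges: 2/25+1/10→9/50; 11/100+9/50→29/100; 21/100+1/4→23/50; 1/4+29/100→27/50; 23/50+27/50→1. L = 247/100 ≈ 2.4700.
Efficiency = H/L = 2.4468/2.4700 = 99.1%.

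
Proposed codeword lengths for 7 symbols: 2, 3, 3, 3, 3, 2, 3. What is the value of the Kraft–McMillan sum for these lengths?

1.125

With common denominator 2^3 = 8: Σ 2^(−ℓᵢ) = 2/8 + 1/8 + 1/8 + 1/8 + 1/8 + 2/8 + 1/8 = 9/8 = 1.125.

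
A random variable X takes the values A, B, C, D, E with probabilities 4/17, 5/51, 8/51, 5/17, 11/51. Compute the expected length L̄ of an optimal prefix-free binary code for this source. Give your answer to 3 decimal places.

2.255 bits/symbol

Repeatedly combine the two least-probable nodes; the expected code length is the sum of the merged weights.
merge 5/51 + 8/51 → 13/51
merge 11/51 + 4/17 → 23/51
merge 13/51 + 5/17 → 28/51
merge 23/51 + 28/51 → 1
L = 13/51 + 23/51 + 28/51 + 1 = 115/51 ≈ 2.255 bits/symbol.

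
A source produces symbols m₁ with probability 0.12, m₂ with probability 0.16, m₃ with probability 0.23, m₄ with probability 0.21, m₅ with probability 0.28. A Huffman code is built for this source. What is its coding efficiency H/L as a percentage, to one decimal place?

99.3%

Entropy H = −Σ p log₂ p ≈ 2.2648 bits.
Huffman merges: 3/25+4/25→7/25; 21/100+23/100→11/25; 7/25+7/25→14/25; 11/25+14/25→1. L = 57/25 ≈ 2.2800.
Efficiency = H/L = 2.2648/2.2800 = 99.3%.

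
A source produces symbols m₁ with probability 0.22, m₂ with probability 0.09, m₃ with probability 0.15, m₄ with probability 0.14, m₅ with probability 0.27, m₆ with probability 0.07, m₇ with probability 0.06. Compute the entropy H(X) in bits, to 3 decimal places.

H = −Σ pᵢ log₂ pᵢ.
−0.22·log₂(0.22) = 0.4806
−0.09·log₂(0.09) = 0.3127
−0.15·log₂(0.15) = 0.4105
−0.14·log₂(0.14) = 0.3971
−0.27·log₂(0.27) = 0.5100
−0.07·log₂(0.07) = 0.2686
−0.06·log₂(0.06) = 0.2435
Sum ≈ 2.6230 → 2.623 bits.

2.623 bits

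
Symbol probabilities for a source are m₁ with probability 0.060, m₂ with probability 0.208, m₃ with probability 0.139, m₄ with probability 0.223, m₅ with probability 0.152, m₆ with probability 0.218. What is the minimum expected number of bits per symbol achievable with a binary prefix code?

Repeatedly combine the two least-probable nodes; the expected code length is the sum of the merged weights.
merge 3/50 + 139/1000 → 199/1000
merge 19/125 + 199/1000 → 351/1000
merge 26/125 + 109/500 → 213/500
merge 223/1000 + 351/1000 → 287/500
merge 213/500 + 287/500 → 1
L = 199/1000 + 351/1000 + 213/500 + 287/500 + 1 = 51/20 = 2.55 bits/symbol.

2.55 bits/symbol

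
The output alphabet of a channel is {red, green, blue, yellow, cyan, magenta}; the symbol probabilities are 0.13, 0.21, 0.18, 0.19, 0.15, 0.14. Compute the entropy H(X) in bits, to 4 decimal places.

H = −Σ pᵢ log₂ pᵢ.
−0.13·log₂(0.13) = 0.3826
−0.21·log₂(0.21) = 0.4728
−0.18·log₂(0.18) = 0.4453
−0.19·log₂(0.19) = 0.4552
−0.15·log₂(0.15) = 0.4105
−0.14·log₂(0.14) = 0.3971
Sum ≈ 2.5637 → 2.5637 bits.

2.5637 bits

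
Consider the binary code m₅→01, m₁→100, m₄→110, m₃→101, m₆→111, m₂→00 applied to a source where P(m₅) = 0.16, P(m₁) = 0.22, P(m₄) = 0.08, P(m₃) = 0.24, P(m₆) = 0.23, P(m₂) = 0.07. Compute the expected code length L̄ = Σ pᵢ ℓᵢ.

2.77 bits/symbol

L̄ = Σ pᵢ·ℓᵢ = 0.16·2 + 0.22·3 + 0.08·3 + 0.24·3 + 0.23·3 + 0.07·2 = 2.77 bits/symbol.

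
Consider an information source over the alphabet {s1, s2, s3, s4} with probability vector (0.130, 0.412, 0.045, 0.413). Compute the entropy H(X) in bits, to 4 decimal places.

1.6379 bits

H = −Σ pᵢ log₂ pᵢ.
−0.130·log₂(0.130) = 0.3826
−0.412·log₂(0.412) = 0.5271
−0.045·log₂(0.045) = 0.2013
−0.413·log₂(0.413) = 0.5269
Sum ≈ 1.6379 → 1.6379 bits.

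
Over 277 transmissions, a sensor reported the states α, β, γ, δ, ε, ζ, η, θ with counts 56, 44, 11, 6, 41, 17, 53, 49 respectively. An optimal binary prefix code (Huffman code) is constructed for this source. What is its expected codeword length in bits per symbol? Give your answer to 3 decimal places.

2.791 bits/symbol

Probabilities are the counts divided by 277.
Repeatedly combine the two least-probable nodes; the expected code length is the sum of the merged weights.
merge 6/277 + 11/277 → 17/277
merge 17/277 + 17/277 → 34/277
merge 34/277 + 41/277 → 75/277
merge 44/277 + 49/277 → 93/277
merge 53/277 + 56/277 → 109/277
merge 75/277 + 93/277 → 168/277
merge 109/277 + 168/277 → 1
L = 17/277 + 34/277 + 75/277 + 93/277 + 109/277 + 168/277 + 1 = 773/277 ≈ 2.791 bits/symbol.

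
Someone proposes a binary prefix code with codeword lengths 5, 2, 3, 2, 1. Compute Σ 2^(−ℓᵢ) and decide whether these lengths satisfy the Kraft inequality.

1.15625; no

With common denominator 2^5 = 32: Σ 2^(−ℓᵢ) = 1/32 + 8/32 + 4/32 + 8/32 + 16/32 = 37/32 = 1.15625.
Kraft's inequality requires Σ ≤ 1; here Σ = 1.15625 > 1, so no such prefix code exists.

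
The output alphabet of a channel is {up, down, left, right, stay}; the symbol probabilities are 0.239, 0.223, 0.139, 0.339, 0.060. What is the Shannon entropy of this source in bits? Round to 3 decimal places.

2.145 bits

H = −Σ pᵢ log₂ pᵢ.
−0.239·log₂(0.239) = 0.4935
−0.223·log₂(0.223) = 0.4828
−0.139·log₂(0.139) = 0.3957
−0.339·log₂(0.339) = 0.5291
−0.060·log₂(0.060) = 0.2435
Sum ≈ 2.1446 → 2.145 bits.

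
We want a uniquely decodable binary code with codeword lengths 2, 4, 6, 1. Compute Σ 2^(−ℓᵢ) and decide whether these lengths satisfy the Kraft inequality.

0.828125; yes

With common denominator 2^6 = 64: Σ 2^(−ℓᵢ) = 16/64 + 4/64 + 1/64 + 32/64 = 53/64 = 0.828125.
Kraft's inequality requires Σ ≤ 1; here Σ = 0.828125 ≤ 1, so such a prefix code exists.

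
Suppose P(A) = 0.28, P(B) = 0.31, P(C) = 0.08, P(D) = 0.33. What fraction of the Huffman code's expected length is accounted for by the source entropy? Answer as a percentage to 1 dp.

Entropy H = −Σ p log₂ p ≈ 1.8573 bits.
Huffman merges: 2/25+7/25→9/25; 31/100+33/100→16/25; 9/25+16/25→1. L = 2 ≈ 2.0000.
Efficiency = H/L = 1.8573/2.0000 = 92.9%.

92.9%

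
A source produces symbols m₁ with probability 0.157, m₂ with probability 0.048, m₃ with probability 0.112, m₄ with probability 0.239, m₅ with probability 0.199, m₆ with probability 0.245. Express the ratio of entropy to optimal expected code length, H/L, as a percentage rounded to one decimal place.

98.4%

Entropy H = −Σ p log₂ p ≈ 2.4376 bits.
Huffman merges: 6/125+14/125→4/25; 157/1000+4/25→317/1000; 199/1000+239/1000→219/500; 49/200+317/1000→281/500; 219/500+281/500→1. L = 2477/1000 ≈ 2.4770.
Efficiency = H/L = 2.4376/2.4770 = 98.4%.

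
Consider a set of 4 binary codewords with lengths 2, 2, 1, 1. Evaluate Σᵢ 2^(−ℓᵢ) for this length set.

1.5

With common denominator 2^2 = 4: Σ 2^(−ℓᵢ) = 1/4 + 1/4 + 2/4 + 2/4 = 6/4 = 1.5.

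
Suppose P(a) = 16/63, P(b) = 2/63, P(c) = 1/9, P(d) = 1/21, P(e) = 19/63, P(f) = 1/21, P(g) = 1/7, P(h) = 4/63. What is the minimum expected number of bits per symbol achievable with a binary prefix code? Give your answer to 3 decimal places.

Repeatedly combine the two least-probable nodes; the expected code length is the sum of the merged weights.
merge 2/63 + 1/21 → 5/63
merge 1/21 + 4/63 → 1/9
merge 5/63 + 1/9 → 4/21
merge 1/9 + 1/7 → 16/63
merge 4/21 + 16/63 → 4/9
merge 16/63 + 19/63 → 5/9
merge 4/9 + 5/9 → 1
L = 5/63 + 1/9 + 4/21 + 16/63 + 4/9 + 5/9 + 1 = 166/63 ≈ 2.635 bits/symbol.

2.635 bits/symbol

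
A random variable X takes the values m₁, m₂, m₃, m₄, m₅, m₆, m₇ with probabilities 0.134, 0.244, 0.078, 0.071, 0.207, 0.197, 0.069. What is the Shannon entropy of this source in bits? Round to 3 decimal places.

2.641 bits

H = −Σ pᵢ log₂ pᵢ.
−0.134·log₂(0.134) = 0.3886
−0.244·log₂(0.244) = 0.4966
−0.078·log₂(0.078) = 0.2871
−0.071·log₂(0.071) = 0.2709
−0.207·log₂(0.207) = 0.4704
−0.197·log₂(0.197) = 0.4617
−0.069·log₂(0.069) = 0.2662
Sum ≈ 2.6414 → 2.641 bits.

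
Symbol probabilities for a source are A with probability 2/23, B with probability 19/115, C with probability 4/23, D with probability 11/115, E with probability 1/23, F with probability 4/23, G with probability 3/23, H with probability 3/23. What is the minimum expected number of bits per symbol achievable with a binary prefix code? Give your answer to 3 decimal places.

2.957 bits/symbol

Repeatedly combine the two least-probable nodes; the expected code length is the sum of the merged weights.
merge 1/23 + 2/23 → 3/23
merge 11/115 + 3/23 → 26/115
merge 3/23 + 3/23 → 6/23
merge 19/115 + 4/23 → 39/115
merge 4/23 + 26/115 → 2/5
merge 6/23 + 39/115 → 3/5
merge 2/5 + 3/5 → 1
L = 3/23 + 26/115 + 6/23 + 39/115 + 2/5 + 3/5 + 1 = 68/23 ≈ 2.957 bits/symbol.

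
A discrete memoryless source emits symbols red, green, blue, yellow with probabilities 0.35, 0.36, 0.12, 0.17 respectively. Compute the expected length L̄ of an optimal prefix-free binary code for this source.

1.93 bits/symbol

Repeatedly combine the two least-probable nodes; the expected code length is the sum of the merged weights.
merge 3/25 + 17/100 → 29/100
merge 29/100 + 7/20 → 16/25
merge 9/25 + 16/25 → 1
L = 29/100 + 16/25 + 1 = 193/100 = 1.93 bits/symbol.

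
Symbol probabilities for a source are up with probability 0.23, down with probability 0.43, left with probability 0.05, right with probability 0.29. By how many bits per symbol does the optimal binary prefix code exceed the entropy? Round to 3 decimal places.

0.105 bits

Entropy H = −Σ p log₂ p ≈ 1.7452 bits.
Huffman merges: 1/20+23/100→7/25; 7/25+29/100→57/100; 43/100+57/100→1. L = 37/20 ≈ 1.8500.
L − H = 1.8500 − 1.7452 = 0.105 bits.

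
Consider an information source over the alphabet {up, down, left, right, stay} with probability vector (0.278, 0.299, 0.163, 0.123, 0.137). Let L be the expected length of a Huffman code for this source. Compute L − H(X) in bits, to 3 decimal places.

Entropy H = −Σ p log₂ p ≈ 2.2255 bits.
Huffman merges: 123/1000+137/1000→13/50; 163/1000+13/50→423/1000; 139/500+299/1000→577/1000; 423/1000+577/1000→1. L = 113/50 ≈ 2.2600.
L − H = 2.2600 − 2.2255 = 0.034 bits.

0.034 bits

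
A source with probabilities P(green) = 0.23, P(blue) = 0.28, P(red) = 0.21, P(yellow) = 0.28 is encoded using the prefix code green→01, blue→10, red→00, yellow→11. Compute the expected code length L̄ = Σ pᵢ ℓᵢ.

L̄ = Σ pᵢ·ℓᵢ = 0.23·2 + 0.28·2 + 0.21·2 + 0.28·2 = 2 bits/symbol.

2 bits/symbol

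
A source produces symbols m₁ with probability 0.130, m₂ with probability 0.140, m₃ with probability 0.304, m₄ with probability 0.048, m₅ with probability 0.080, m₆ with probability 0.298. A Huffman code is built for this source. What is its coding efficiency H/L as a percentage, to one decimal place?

Entropy H = −Σ p log₂ p ≈ 2.3243 bits.
Huffman merges: 6/125+2/25→16/125; 16/125+13/100→129/500; 7/50+129/500→199/500; 149/500+38/125→301/500; 199/500+301/500→1. L = 1193/500 ≈ 2.3860.
Efficiency = H/L = 2.3243/2.3860 = 97.4%.

97.4%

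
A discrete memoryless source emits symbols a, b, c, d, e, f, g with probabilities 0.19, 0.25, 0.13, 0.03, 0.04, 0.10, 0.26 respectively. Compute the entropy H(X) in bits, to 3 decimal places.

H = −Σ pᵢ log₂ pᵢ.
−0.19·log₂(0.19) = 0.4552
−0.25·log₂(0.25) = 0.5000
−0.13·log₂(0.13) = 0.3826
−0.03·log₂(0.03) = 0.1518
−0.04·log₂(0.04) = 0.1858
−0.10·log₂(0.10) = 0.3322
−0.26·log₂(0.26) = 0.5053
Sum ≈ 2.5129 → 2.513 bits.

2.513 bits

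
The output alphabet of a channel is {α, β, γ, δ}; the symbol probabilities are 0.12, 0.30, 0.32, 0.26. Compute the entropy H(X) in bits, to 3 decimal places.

H = −Σ pᵢ log₂ pᵢ.
−0.12·log₂(0.12) = 0.3671
−0.30·log₂(0.30) = 0.5211
−0.32·log₂(0.32) = 0.5260
−0.26·log₂(0.26) = 0.5053
Sum ≈ 1.9195 → 1.919 bits.

1.919 bits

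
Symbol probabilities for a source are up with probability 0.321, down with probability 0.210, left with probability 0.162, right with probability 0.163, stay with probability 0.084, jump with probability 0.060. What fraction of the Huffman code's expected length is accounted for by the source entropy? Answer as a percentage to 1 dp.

Entropy H = −Σ p log₂ p ≈ 2.3947 bits.
Huffman merges: 3/50+21/250→18/125; 18/125+81/500→153/500; 163/1000+21/100→373/1000; 153/500+321/1000→627/1000; 373/1000+627/1000→1. L = 49/20 ≈ 2.4500.
Efficiency = H/L = 2.3947/2.4500 = 97.7%.

97.7%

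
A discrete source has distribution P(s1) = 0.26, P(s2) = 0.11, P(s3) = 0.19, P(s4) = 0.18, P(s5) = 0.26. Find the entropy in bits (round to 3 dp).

H = −Σ pᵢ log₂ pᵢ.
−0.26·log₂(0.26) = 0.5053
−0.11·log₂(0.11) = 0.3503
−0.19·log₂(0.19) = 0.4552
−0.18·log₂(0.18) = 0.4453
−0.26·log₂(0.26) = 0.5053
Sum ≈ 2.2614 → 2.261 bits.

2.261 bits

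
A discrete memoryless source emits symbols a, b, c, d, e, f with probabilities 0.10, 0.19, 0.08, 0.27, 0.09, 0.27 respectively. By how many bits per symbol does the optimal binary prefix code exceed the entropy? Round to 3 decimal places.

Entropy H = −Σ p log₂ p ≈ 2.4116 bits.
Huffman merges: 2/25+9/100→17/100; 1/10+17/100→27/100; 19/100+27/100→23/50; 27/100+27/100→27/50; 23/50+27/50→1. L = 61/25 ≈ 2.4400.
L − H = 2.4400 − 2.4116 = 0.028 bits.

0.028 bits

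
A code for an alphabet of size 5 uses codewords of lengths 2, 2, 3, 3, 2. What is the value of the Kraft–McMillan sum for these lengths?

1

With common denominator 2^3 = 8: Σ 2^(−ℓᵢ) = 2/8 + 2/8 + 1/8 + 1/8 + 2/8 = 8/8 = 1.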